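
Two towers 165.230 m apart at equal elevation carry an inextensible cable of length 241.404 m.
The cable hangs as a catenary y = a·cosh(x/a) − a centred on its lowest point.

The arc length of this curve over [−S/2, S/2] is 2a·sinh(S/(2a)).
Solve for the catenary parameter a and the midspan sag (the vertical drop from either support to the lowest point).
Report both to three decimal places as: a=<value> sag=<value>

seed: a₀ = √(S³/(24(L−S))) = √(165.230³/(24·76.174)) = 49.673453
iter 1: u=1.663162  f(a)=+1.126e+01  f'(a)=-4.004e+00  a ← 49.673453 − (+1.126e+01/-4.004e+00) = 52.485044
iter 2: u=1.574067  f(a)=+1.026e+00  f'(a)=-3.304e+00  a ← 52.485044 − (+1.026e+00/-3.304e+00) = 52.795711
iter 3: u=1.564805  f(a)=+1.043e-02  f'(a)=-3.237e+00  a ← 52.795711 − (+1.043e-02/-3.237e+00) = 52.798931
iter 4: u=1.564710  f(a)=+1.100e-06  f'(a)=-3.236e+00  a ← 52.798931 − (+1.100e-06/-3.236e+00) = 52.798932
iter 5: u=1.564710  f(a)=-2.842e-14  f'(a)=-3.236e+00  a ← 52.798932 − (-2.842e-14/-3.236e+00) = 52.798932
converged: |Δa| < 1e-12 after 5 iterations
sag = a·(cosh(S/(2a)) − 1) = 52.798932·(cosh(1.564710) − 1) = 78.945897
T_max/T_min = cosh(S/(2a)) = 2.495218

a=52.799 sag=78.946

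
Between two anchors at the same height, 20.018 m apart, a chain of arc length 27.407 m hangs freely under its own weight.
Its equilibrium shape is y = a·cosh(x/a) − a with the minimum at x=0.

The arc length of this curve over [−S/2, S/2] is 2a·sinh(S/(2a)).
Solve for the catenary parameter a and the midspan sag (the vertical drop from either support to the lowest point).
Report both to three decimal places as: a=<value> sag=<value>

seed: a₀ = √(S³/(24(L−S))) = √(20.018³/(24·7.389)) = 6.725624
iter 1: u=1.488189  f(a)=+8.627e-01  f'(a)=-2.724e+00  a ← 6.725624 − (+8.627e-01/-2.724e+00) = 7.042335
iter 2: u=1.421262  f(a)=+6.468e-02  f'(a)=-2.330e+00  a ← 7.042335 − (+6.468e-02/-2.330e+00) = 7.070101
iter 3: u=1.415680  f(a)=+4.287e-04  f'(a)=-2.299e+00  a ← 7.070101 − (+4.287e-04/-2.299e+00) = 7.070288
iter 4: u=1.415643  f(a)=+1.911e-08  f'(a)=-2.299e+00  a ← 7.070288 − (+1.911e-08/-2.299e+00) = 7.070288
iter 5: u=1.415643  f(a)=+0.000e+00  f'(a)=-2.299e+00  a ← 7.070288 − (+0.000e+00/-2.299e+00) = 7.070288
converged: |Δa| < 1e-12 after 5 iterations
sag = a·(cosh(S/(2a)) − 1) = 7.070288·(cosh(1.415643) − 1) = 8.349663
T_max/T_min = cosh(S/(2a)) = 2.180951

a=7.070 sag=8.350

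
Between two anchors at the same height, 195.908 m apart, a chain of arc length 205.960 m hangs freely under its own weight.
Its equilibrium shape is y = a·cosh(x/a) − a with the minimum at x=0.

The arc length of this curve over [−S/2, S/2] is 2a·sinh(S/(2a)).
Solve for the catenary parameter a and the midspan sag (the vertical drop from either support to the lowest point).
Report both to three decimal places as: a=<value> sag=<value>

a=177.884 sag=27.658

seed: a₀ = √(S³/(24(L−S))) = √(195.908³/(24·10.052)) = 176.541331
iter 1: u=0.554850  f(a)=+1.559e-01  f'(a)=-1.174e-01  a ← 176.541331 − (+1.559e-01/-1.174e-01) = 177.868760
iter 2: u=0.550709  f(a)=+1.775e-03  f'(a)=-1.148e-01  a ← 177.868760 − (+1.775e-03/-1.148e-01) = 177.884231
iter 3: u=0.550662  f(a)=+2.363e-07  f'(a)=-1.147e-01  a ← 177.884231 − (+2.363e-07/-1.147e-01) = 177.884233
iter 4: u=0.550662  f(a)=-2.842e-14  f'(a)=-1.147e-01  a ← 177.884233 − (-2.842e-14/-1.147e-01) = 177.884233
converged: |Δa| < 1e-12 after 4 iterations
sag = a·(cosh(S/(2a)) − 1) = 177.884233·(cosh(0.550662) − 1) = 27.658173
T_max/T_min = cosh(S/(2a)) = 1.155484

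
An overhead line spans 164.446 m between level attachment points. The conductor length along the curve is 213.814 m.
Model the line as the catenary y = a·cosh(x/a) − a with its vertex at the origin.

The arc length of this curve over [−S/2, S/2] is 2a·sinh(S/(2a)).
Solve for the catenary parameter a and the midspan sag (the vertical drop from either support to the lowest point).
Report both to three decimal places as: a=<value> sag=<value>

a=63.852 sag=60.672

seed: a₀ = √(S³/(24(L−S))) = √(164.446³/(24·49.368)) = 61.264174
iter 1: u=1.342106  f(a)=+4.642e+00  f'(a)=-1.921e+00  a ← 61.264174 − (+4.642e+00/-1.921e+00) = 63.680169
iter 2: u=1.291187  f(a)=+2.887e-01  f'(a)=-1.689e+00  a ← 63.680169 − (+2.887e-01/-1.689e+00) = 63.851097
iter 3: u=1.287730  f(a)=+1.281e-03  f'(a)=-1.674e+00  a ← 63.851097 − (+1.281e-03/-1.674e+00) = 63.851862
iter 4: u=1.287715  f(a)=+2.545e-08  f'(a)=-1.674e+00  a ← 63.851862 − (+2.545e-08/-1.674e+00) = 63.851862
iter 5: u=1.287715  f(a)=+5.684e-14  f'(a)=-1.674e+00  a ← 63.851862 − (+5.684e-14/-1.674e+00) = 63.851862
converged: |Δa| < 1e-12 after 5 iterations
sag = a·(cosh(S/(2a)) − 1) = 63.851862·(cosh(1.287715) − 1) = 60.671899
T_max/T_min = cosh(S/(2a)) = 1.950198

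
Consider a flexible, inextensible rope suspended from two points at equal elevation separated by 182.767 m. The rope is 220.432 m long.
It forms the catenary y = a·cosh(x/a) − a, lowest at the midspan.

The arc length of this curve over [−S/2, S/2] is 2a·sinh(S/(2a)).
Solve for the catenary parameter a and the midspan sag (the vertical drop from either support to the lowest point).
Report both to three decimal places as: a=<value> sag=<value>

seed: a₀ = √(S³/(24(L−S))) = √(182.767³/(24·37.665)) = 82.181122
iter 1: u=1.111977  f(a)=+2.398e+00  f'(a)=-1.035e+00  a ← 82.181122 − (+2.398e+00/-1.035e+00) = 84.498173
iter 2: u=1.081485  f(a)=+1.052e-01  f'(a)=-9.461e-01  a ← 84.498173 − (+1.052e-01/-9.461e-01) = 84.609335
iter 3: u=1.080064  f(a)=+2.228e-04  f'(a)=-9.421e-01  a ← 84.609335 − (+2.228e-04/-9.421e-01) = 84.609571
iter 4: u=1.080061  f(a)=+1.004e-09  f'(a)=-9.421e-01  a ← 84.609571 − (+1.004e-09/-9.421e-01) = 84.609571
iter 5: u=1.080061  f(a)=+0.000e+00  f'(a)=-9.421e-01  a ← 84.609571 − (+0.000e+00/-9.421e-01) = 84.609571
converged: |Δa| < 1e-12 after 5 iterations
sag = a·(cosh(S/(2a)) − 1) = 84.609571·(cosh(1.080061) − 1) = 54.337707
T_max/T_min = cosh(S/(2a)) = 1.642217

a=84.610 sag=54.338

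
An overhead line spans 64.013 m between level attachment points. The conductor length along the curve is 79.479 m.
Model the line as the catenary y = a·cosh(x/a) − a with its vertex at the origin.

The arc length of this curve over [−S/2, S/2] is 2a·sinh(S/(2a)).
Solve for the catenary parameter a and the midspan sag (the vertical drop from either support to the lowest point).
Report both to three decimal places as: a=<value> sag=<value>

a=27.498 sag=20.828

seed: a₀ = √(S³/(24(L−S))) = √(64.013³/(24·15.466)) = 26.583224
iter 1: u=1.204011  f(a)=+1.160e+00  f'(a)=-1.341e+00  a ← 26.583224 − (+1.160e+00/-1.341e+00) = 27.448460
iter 2: u=1.166058  f(a)=+5.907e-02  f'(a)=-1.208e+00  a ← 27.448460 − (+5.907e-02/-1.208e+00) = 27.497362
iter 3: u=1.163984  f(a)=+1.712e-04  f'(a)=-1.201e+00  a ← 27.497362 − (+1.712e-04/-1.201e+00) = 27.497504
iter 4: u=1.163978  f(a)=+1.447e-09  f'(a)=-1.201e+00  a ← 27.497504 − (+1.447e-09/-1.201e+00) = 27.497504
iter 5: u=1.163978  f(a)=+0.000e+00  f'(a)=-1.201e+00  a ← 27.497504 − (+0.000e+00/-1.201e+00) = 27.497504
converged: |Δa| < 1e-12 after 5 iterations
sag = a·(cosh(S/(2a)) − 1) = 27.497504·(cosh(1.163978) − 1) = 20.827858
T_max/T_min = cosh(S/(2a)) = 1.757445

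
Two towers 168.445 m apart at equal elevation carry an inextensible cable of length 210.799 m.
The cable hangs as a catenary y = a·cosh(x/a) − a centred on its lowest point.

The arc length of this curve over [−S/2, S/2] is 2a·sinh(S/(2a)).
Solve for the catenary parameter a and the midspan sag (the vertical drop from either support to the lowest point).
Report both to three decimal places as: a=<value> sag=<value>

a=71.019 sag=56.074

seed: a₀ = √(S³/(24(L−S))) = √(168.445³/(24·42.354)) = 68.570032
iter 1: u=1.228270  f(a)=+3.312e+00  f'(a)=-1.432e+00  a ← 68.570032 − (+3.312e+00/-1.432e+00) = 70.882844
iter 2: u=1.188193  f(a)=+1.750e-01  f'(a)=-1.284e+00  a ← 70.882844 − (+1.750e-01/-1.284e+00) = 71.019058
iter 3: u=1.185914  f(a)=+5.484e-04  f'(a)=-1.276e+00  a ← 71.019058 − (+5.484e-04/-1.276e+00) = 71.019487
iter 4: u=1.185907  f(a)=+5.426e-09  f'(a)=-1.276e+00  a ← 71.019487 − (+5.426e-09/-1.276e+00) = 71.019487
iter 5: u=1.185907  f(a)=+0.000e+00  f'(a)=-1.276e+00  a ← 71.019487 − (+0.000e+00/-1.276e+00) = 71.019487
converged: |Δa| < 1e-12 after 5 iterations
sag = a·(cosh(S/(2a)) − 1) = 71.019487·(cosh(1.185907) − 1) = 56.074266
T_max/T_min = cosh(S/(2a)) = 1.789562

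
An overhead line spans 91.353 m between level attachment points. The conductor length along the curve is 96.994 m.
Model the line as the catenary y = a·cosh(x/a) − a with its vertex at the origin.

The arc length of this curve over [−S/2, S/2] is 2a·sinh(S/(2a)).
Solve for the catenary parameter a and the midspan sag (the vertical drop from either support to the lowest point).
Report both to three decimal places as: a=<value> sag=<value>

a=75.727 sag=14.198

seed: a₀ = √(S³/(24(L−S))) = √(91.353³/(24·5.641)) = 75.041335
iter 1: u=0.608685  f(a)=+1.054e-01  f'(a)=-1.560e-01  a ← 75.041335 − (+1.054e-01/-1.560e-01) = 75.717189
iter 2: u=0.603251  f(a)=+1.441e-03  f'(a)=-1.517e-01  a ← 75.717189 − (+1.441e-03/-1.517e-01) = 75.726686
iter 3: u=0.603176  f(a)=+2.776e-07  f'(a)=-1.517e-01  a ← 75.726686 − (+2.776e-07/-1.517e-01) = 75.726688
iter 4: u=0.603176  f(a)=+1.421e-14  f'(a)=-1.517e-01  a ← 75.726688 − (+1.421e-14/-1.517e-01) = 75.726688
converged: |Δa| < 1e-12 after 4 iterations
sag = a·(cosh(S/(2a)) − 1) = 75.726688·(cosh(0.603176) − 1) = 14.198227
T_max/T_min = cosh(S/(2a)) = 1.187493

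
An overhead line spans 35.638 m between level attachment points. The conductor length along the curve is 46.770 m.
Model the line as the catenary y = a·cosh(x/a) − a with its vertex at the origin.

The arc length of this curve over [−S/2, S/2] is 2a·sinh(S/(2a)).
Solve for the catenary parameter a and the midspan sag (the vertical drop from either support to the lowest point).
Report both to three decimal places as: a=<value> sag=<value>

seed: a₀ = √(S³/(24(L−S))) = √(35.638³/(24·11.132)) = 13.016007
iter 1: u=1.369007  f(a)=+1.091e+00  f'(a)=-2.053e+00  a ← 13.016007 − (+1.091e+00/-2.053e+00) = 13.547320
iter 2: u=1.315315  f(a)=+7.036e-02  f'(a)=-1.796e+00  a ← 13.547320 − (+7.036e-02/-1.796e+00) = 13.586488
iter 3: u=1.311524  f(a)=+3.372e-04  f'(a)=-1.779e+00  a ← 13.586488 − (+3.372e-04/-1.779e+00) = 13.586678
iter 4: u=1.311505  f(a)=+7.829e-09  f'(a)=-1.779e+00  a ← 13.586678 − (+7.829e-09/-1.779e+00) = 13.586678
iter 5: u=1.311505  f(a)=+7.105e-15  f'(a)=-1.779e+00  a ← 13.586678 − (+7.105e-15/-1.779e+00) = 13.586678
converged: |Δa| < 1e-12 after 5 iterations
sag = a·(cosh(S/(2a)) − 1) = 13.586678·(cosh(1.311505) − 1) = 13.458766
T_max/T_min = cosh(S/(2a)) = 1.990585

a=13.587 sag=13.459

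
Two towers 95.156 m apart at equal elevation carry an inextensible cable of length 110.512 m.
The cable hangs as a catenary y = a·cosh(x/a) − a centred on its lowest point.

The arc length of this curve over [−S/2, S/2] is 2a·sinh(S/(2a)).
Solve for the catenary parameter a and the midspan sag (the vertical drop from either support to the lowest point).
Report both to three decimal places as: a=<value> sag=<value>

seed: a₀ = √(S³/(24(L−S))) = √(95.156³/(24·15.356)) = 48.351460
iter 1: u=0.984003  f(a)=+7.608e-01  f'(a)=-6.989e-01  a ← 48.351460 − (+7.608e-01/-6.989e-01) = 49.440111
iter 2: u=0.962336  f(a)=+2.645e-02  f'(a)=-6.510e-01  a ← 49.440111 − (+2.645e-02/-6.510e-01) = 49.480745
iter 3: u=0.961546  f(a)=+3.453e-05  f'(a)=-6.493e-01  a ← 49.480745 − (+3.453e-05/-6.493e-01) = 49.480798
iter 4: u=0.961545  f(a)=+5.900e-11  f'(a)=-6.493e-01  a ← 49.480798 − (+5.900e-11/-6.493e-01) = 49.480798
iter 5: u=0.961545  f(a)=+2.842e-14  f'(a)=-6.493e-01  a ← 49.480798 − (+2.842e-14/-6.493e-01) = 49.480798
converged: |Δa| < 1e-12 after 5 iterations
sag = a·(cosh(S/(2a)) − 1) = 49.480798·(cosh(0.961545) − 1) = 24.691804
T_max/T_min = cosh(S/(2a)) = 1.499018

a=49.481 sag=24.692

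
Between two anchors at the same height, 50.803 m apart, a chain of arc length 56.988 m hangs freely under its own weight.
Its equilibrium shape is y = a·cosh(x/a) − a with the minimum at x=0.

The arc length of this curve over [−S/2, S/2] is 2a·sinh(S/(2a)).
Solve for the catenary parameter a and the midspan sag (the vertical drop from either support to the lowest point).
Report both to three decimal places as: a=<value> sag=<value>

a=30.249 sag=11.307

seed: a₀ = √(S³/(24(L−S))) = √(50.803³/(24·6.185)) = 29.720668
iter 1: u=0.854675  f(a)=+2.299e-01  f'(a)=-4.474e-01  a ← 29.720668 − (+2.299e-01/-4.474e-01) = 30.234433
iter 2: u=0.840151  f(a)=+6.096e-03  f'(a)=-4.240e-01  a ← 30.234433 − (+6.096e-03/-4.240e-01) = 30.248811
iter 3: u=0.839752  f(a)=+4.546e-06  f'(a)=-4.233e-01  a ← 30.248811 − (+4.546e-06/-4.233e-01) = 30.248822
iter 4: u=0.839752  f(a)=+2.530e-12  f'(a)=-4.233e-01  a ← 30.248822 − (+2.530e-12/-4.233e-01) = 30.248822
converged: |Δa| < 1e-12 after 4 iterations
sag = a·(cosh(S/(2a)) − 1) = 30.248822·(cosh(0.839752) − 1) = 11.307156
T_max/T_min = cosh(S/(2a)) = 1.373805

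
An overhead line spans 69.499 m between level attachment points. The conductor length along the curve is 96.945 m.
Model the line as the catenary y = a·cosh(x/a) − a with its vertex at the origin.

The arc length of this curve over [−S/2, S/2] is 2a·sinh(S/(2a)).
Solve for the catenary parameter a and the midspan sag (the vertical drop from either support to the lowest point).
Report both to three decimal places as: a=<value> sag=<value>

a=23.806 sag=30.197

seed: a₀ = √(S³/(24(L−S))) = √(69.499³/(24·27.446)) = 22.574736
iter 1: u=1.539309  f(a)=+3.441e+00  f'(a)=-3.059e+00  a ← 22.574736 − (+3.441e+00/-3.059e+00) = 23.699812
iter 2: u=1.466235  f(a)=+2.740e-01  f'(a)=-2.589e+00  a ← 23.699812 − (+2.740e-01/-2.589e+00) = 23.805625
iter 3: u=1.459718  f(a)=+2.069e-03  f'(a)=-2.550e+00  a ← 23.805625 − (+2.069e-03/-2.550e+00) = 23.806436
iter 4: u=1.459668  f(a)=+1.199e-07  f'(a)=-2.550e+00  a ← 23.806436 − (+1.199e-07/-2.550e+00) = 23.806436
iter 5: u=1.459668  f(a)=+0.000e+00  f'(a)=-2.550e+00  a ← 23.806436 − (+0.000e+00/-2.550e+00) = 23.806436
converged: |Δa| < 1e-12 after 5 iterations
sag = a·(cosh(S/(2a)) − 1) = 23.806436·(cosh(1.459668) − 1) = 30.196616
T_max/T_min = cosh(S/(2a)) = 2.268422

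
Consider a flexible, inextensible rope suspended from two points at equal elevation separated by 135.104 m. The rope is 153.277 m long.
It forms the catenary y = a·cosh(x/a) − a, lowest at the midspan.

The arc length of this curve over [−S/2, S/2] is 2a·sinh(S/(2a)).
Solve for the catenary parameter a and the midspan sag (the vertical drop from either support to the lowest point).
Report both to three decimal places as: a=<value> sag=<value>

seed: a₀ = √(S³/(24(L−S))) = √(135.104³/(24·18.173)) = 75.194033
iter 1: u=0.898369  f(a)=+7.476e-01  f'(a)=-5.235e-01  a ← 75.194033 − (+7.476e-01/-5.235e-01) = 76.622058
iter 2: u=0.881626  f(a)=+2.183e-02  f'(a)=-4.933e-01  a ← 76.622058 − (+2.183e-02/-4.933e-01) = 76.666303
iter 3: u=0.881117  f(a)=+1.985e-05  f'(a)=-4.924e-01  a ← 76.666303 − (+1.985e-05/-4.924e-01) = 76.666343
iter 4: u=0.881117  f(a)=+1.643e-11  f'(a)=-4.924e-01  a ← 76.666343 − (+1.643e-11/-4.924e-01) = 76.666343
converged: |Δa| < 1e-12 after 4 iterations
sag = a·(cosh(S/(2a)) − 1) = 76.666343·(cosh(0.881117) − 1) = 31.736553
T_max/T_min = cosh(S/(2a)) = 1.413957

a=76.666 sag=31.737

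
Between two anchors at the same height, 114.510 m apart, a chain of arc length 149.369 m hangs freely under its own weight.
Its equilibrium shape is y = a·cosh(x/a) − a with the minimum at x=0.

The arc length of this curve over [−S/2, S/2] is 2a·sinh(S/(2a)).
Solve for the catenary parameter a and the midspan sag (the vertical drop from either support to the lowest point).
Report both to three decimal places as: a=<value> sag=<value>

a=44.177 sag=42.595

seed: a₀ = √(S³/(24(L−S))) = √(114.510³/(24·34.859)) = 42.364496
iter 1: u=1.351485  f(a)=+3.326e+00  f'(a)=-1.967e+00  a ← 42.364496 − (+3.326e+00/-1.967e+00) = 44.055557
iter 2: u=1.299609  f(a)=+2.095e-01  f'(a)=-1.726e+00  a ← 44.055557 − (+2.095e-01/-1.726e+00) = 44.176936
iter 3: u=1.296038  f(a)=+9.549e-04  f'(a)=-1.710e+00  a ← 44.176936 − (+9.549e-04/-1.710e+00) = 44.177494
iter 4: u=1.296022  f(a)=+2.004e-08  f'(a)=-1.710e+00  a ← 44.177494 − (+2.004e-08/-1.710e+00) = 44.177494
iter 5: u=1.296022  f(a)=-2.842e-14  f'(a)=-1.710e+00  a ← 44.177494 − (-2.842e-14/-1.710e+00) = 44.177494
converged: |Δa| < 1e-12 after 5 iterations
sag = a·(cosh(S/(2a)) − 1) = 44.177494·(cosh(1.296022) − 1) = 42.594768
T_max/T_min = cosh(S/(2a)) = 1.964173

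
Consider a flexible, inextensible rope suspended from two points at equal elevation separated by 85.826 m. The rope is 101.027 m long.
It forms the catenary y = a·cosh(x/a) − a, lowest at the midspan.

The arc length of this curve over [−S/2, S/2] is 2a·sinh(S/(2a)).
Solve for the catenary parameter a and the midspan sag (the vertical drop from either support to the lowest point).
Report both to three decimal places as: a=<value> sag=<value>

a=42.692 sag=23.446

seed: a₀ = √(S³/(24(L−S))) = √(85.826³/(24·15.201)) = 41.628102
iter 1: u=1.030866  f(a)=+8.284e-01  f'(a)=-8.109e-01  a ← 41.628102 − (+8.284e-01/-8.109e-01) = 42.649677
iter 2: u=1.006174  f(a)=+3.148e-02  f'(a)=-7.504e-01  a ← 42.649677 − (+3.148e-02/-7.504e-01) = 42.691624
iter 3: u=1.005185  f(a)=+4.941e-05  f'(a)=-7.480e-01  a ← 42.691624 − (+4.941e-05/-7.480e-01) = 42.691690
iter 4: u=1.005184  f(a)=+1.222e-10  f'(a)=-7.480e-01  a ← 42.691690 − (+1.222e-10/-7.480e-01) = 42.691690
iter 5: u=1.005184  f(a)=-1.421e-14  f'(a)=-7.480e-01  a ← 42.691690 − (-1.421e-14/-7.480e-01) = 42.691690
converged: |Δa| < 1e-12 after 5 iterations
sag = a·(cosh(S/(2a)) − 1) = 42.691690·(cosh(1.005184) − 1) = 23.446000
T_max/T_min = cosh(S/(2a)) = 1.549194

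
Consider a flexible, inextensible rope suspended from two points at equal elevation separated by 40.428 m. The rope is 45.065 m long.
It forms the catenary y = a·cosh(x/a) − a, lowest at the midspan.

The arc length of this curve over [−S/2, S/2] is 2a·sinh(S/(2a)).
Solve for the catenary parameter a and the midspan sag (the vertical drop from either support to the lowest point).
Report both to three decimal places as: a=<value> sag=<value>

seed: a₀ = √(S³/(24(L−S))) = √(40.428³/(24·4.637)) = 24.366840
iter 1: u=0.829570  f(a)=+1.622e-01  f'(a)=-4.074e-01  a ← 24.366840 − (+1.622e-01/-4.074e-01) = 24.764921
iter 2: u=0.816235  f(a)=+4.060e-03  f'(a)=-3.873e-01  a ← 24.764921 − (+4.060e-03/-3.873e-01) = 24.775405
iter 3: u=0.815890  f(a)=+2.689e-06  f'(a)=-3.868e-01  a ← 24.775405 − (+2.689e-06/-3.868e-01) = 24.775412
iter 4: u=0.815890  f(a)=+1.187e-12  f'(a)=-3.868e-01  a ← 24.775412 − (+1.187e-12/-3.868e-01) = 24.775412
converged: |Δa| < 1e-12 after 4 iterations
sag = a·(cosh(S/(2a)) − 1) = 24.775412·(cosh(0.815890) − 1) = 8.713909
T_max/T_min = cosh(S/(2a)) = 1.351716

a=24.775 sag=8.714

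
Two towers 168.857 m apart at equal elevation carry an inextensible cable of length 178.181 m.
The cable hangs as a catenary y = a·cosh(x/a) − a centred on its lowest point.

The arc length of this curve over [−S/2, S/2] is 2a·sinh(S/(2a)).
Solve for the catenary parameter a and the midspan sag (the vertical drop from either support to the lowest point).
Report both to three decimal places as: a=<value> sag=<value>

a=147.880 sag=24.763

seed: a₀ = √(S³/(24(L−S))) = √(168.857³/(24·9.324)) = 146.680321
iter 1: u=0.575595  f(a)=+1.557e-01  f'(a)=-1.314e-01  a ← 146.680321 − (+1.557e-01/-1.314e-01) = 147.865143
iter 2: u=0.570983  f(a)=+1.906e-03  f'(a)=-1.282e-01  a ← 147.865143 − (+1.906e-03/-1.282e-01) = 147.880014
iter 3: u=0.570926  f(a)=+2.938e-07  f'(a)=-1.282e-01  a ← 147.880014 − (+2.938e-07/-1.282e-01) = 147.880017
iter 4: u=0.570926  f(a)=+0.000e+00  f'(a)=-1.282e-01  a ← 147.880017 − (+0.000e+00/-1.282e-01) = 147.880017
converged: |Δa| < 1e-12 after 4 iterations
sag = a·(cosh(S/(2a)) − 1) = 147.880017·(cosh(0.570926) − 1) = 24.763015
T_max/T_min = cosh(S/(2a)) = 1.167453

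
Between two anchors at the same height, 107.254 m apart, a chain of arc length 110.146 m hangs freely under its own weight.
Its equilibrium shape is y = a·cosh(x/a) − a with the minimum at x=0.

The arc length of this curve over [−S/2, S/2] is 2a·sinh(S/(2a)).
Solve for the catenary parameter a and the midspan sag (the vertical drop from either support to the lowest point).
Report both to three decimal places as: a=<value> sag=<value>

seed: a₀ = √(S³/(24(L−S))) = √(107.254³/(24·2.892)) = 133.326194
iter 1: u=0.402224  f(a)=+2.348e-02  f'(a)=-4.409e-02  a ← 133.326194 − (+2.348e-02/-4.409e-02) = 133.858860
iter 2: u=0.400623  f(a)=+1.415e-04  f'(a)=-4.356e-02  a ← 133.858860 − (+1.415e-04/-4.356e-02) = 133.862108
iter 3: u=0.400614  f(a)=+5.204e-09  f'(a)=-4.356e-02  a ← 133.862108 − (+5.204e-09/-4.356e-02) = 133.862108
iter 4: u=0.400614  f(a)=+0.000e+00  f'(a)=-4.356e-02  a ← 133.862108 − (+0.000e+00/-4.356e-02) = 133.862108
converged: |Δa| < 1e-12 after 4 iterations
sag = a·(cosh(S/(2a)) − 1) = 133.862108·(cosh(0.400614) − 1) = 10.886292
T_max/T_min = cosh(S/(2a)) = 1.081325

a=133.862 sag=10.886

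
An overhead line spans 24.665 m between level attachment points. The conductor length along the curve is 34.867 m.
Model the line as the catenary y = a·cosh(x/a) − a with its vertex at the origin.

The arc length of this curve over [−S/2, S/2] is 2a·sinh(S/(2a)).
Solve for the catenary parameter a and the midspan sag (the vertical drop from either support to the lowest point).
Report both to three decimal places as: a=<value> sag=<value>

a=8.274 sag=11.023

seed: a₀ = √(S³/(24(L−S))) = √(24.665³/(24·10.202)) = 7.828407
iter 1: u=1.575352  f(a)=+1.343e+00  f'(a)=-3.313e+00  a ← 7.828407 − (+1.343e+00/-3.313e+00) = 8.233857
iter 2: u=1.497779  f(a)=+1.114e-01  f'(a)=-2.785e+00  a ← 8.233857 − (+1.114e-01/-2.785e+00) = 8.273872
iter 3: u=1.490536  f(a)=+9.197e-04  f'(a)=-2.739e+00  a ← 8.273872 − (+9.197e-04/-2.739e+00) = 8.274208
iter 4: u=1.490475  f(a)=+6.380e-08  f'(a)=-2.738e+00  a ← 8.274208 − (+6.380e-08/-2.738e+00) = 8.274208
iter 5: u=1.490475  f(a)=+7.105e-15  f'(a)=-2.738e+00  a ← 8.274208 − (+7.105e-15/-2.738e+00) = 8.274208
converged: |Δa| < 1e-12 after 5 iterations
sag = a·(cosh(S/(2a)) − 1) = 8.274208·(cosh(1.490475) − 1) = 11.023187
T_max/T_min = cosh(S/(2a)) = 2.332235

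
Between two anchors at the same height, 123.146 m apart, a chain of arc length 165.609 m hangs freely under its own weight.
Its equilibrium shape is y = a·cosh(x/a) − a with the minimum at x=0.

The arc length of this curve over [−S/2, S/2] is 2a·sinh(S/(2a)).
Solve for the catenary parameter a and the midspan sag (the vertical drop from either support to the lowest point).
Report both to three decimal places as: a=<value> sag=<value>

seed: a₀ = √(S³/(24(L−S))) = √(123.146³/(24·42.463)) = 42.807465
iter 1: u=1.438371  f(a)=+4.615e+00  f'(a)=-2.426e+00  a ← 42.807465 − (+4.615e+00/-2.426e+00) = 44.710002
iter 2: u=1.377164  f(a)=+3.255e-01  f'(a)=-2.095e+00  a ← 44.710002 − (+3.255e-01/-2.095e+00) = 44.865406
iter 3: u=1.372394  f(a)=+1.891e-03  f'(a)=-2.070e+00  a ← 44.865406 − (+1.891e-03/-2.070e+00) = 44.866319
iter 4: u=1.372366  f(a)=+6.463e-08  f'(a)=-2.070e+00  a ← 44.866319 − (+6.463e-08/-2.070e+00) = 44.866319
iter 5: u=1.372366  f(a)=+2.842e-14  f'(a)=-2.070e+00  a ← 44.866319 − (+2.842e-14/-2.070e+00) = 44.866319
converged: |Δa| < 1e-12 after 5 iterations
sag = a·(cosh(S/(2a)) − 1) = 44.866319·(cosh(1.372366) − 1) = 49.312085
T_max/T_min = cosh(S/(2a)) = 2.099089

a=44.866 sag=49.312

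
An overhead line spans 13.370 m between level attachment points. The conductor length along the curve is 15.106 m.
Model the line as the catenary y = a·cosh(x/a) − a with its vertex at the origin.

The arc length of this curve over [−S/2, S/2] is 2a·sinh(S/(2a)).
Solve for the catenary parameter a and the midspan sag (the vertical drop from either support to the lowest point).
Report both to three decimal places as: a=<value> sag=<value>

seed: a₀ = √(S³/(24(L−S))) = √(13.370³/(24·1.736)) = 7.573849
iter 1: u=0.882642  f(a)=+6.889e-02  f'(a)=-4.951e-01  a ← 7.573849 − (+6.889e-02/-4.951e-01) = 7.712981
iter 2: u=0.866721  f(a)=+1.944e-03  f'(a)=-4.675e-01  a ← 7.712981 − (+1.944e-03/-4.675e-01) = 7.717139
iter 3: u=0.866254  f(a)=+1.648e-06  f'(a)=-4.668e-01  a ← 7.717139 − (+1.648e-06/-4.668e-01) = 7.717143
iter 4: u=0.866253  f(a)=+1.188e-12  f'(a)=-4.668e-01  a ← 7.717143 − (+1.188e-12/-4.668e-01) = 7.717143
converged: |Δa| < 1e-12 after 4 iterations
sag = a·(cosh(S/(2a)) − 1) = 7.717143·(cosh(0.866253) − 1) = 3.081103
T_max/T_min = cosh(S/(2a)) = 1.399254

a=7.717 sag=3.081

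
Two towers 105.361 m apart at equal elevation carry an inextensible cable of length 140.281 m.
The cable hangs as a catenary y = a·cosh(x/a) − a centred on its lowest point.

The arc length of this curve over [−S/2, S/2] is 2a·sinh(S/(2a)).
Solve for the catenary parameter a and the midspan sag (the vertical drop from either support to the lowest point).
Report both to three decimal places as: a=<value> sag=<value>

seed: a₀ = √(S³/(24(L−S))) = √(105.361³/(24·34.920)) = 37.357438
iter 1: u=1.410174  f(a)=+3.641e+00  f'(a)=-2.269e+00  a ← 37.357438 − (+3.641e+00/-2.269e+00) = 38.962384
iter 2: u=1.352086  f(a)=+2.478e-01  f'(a)=-1.969e+00  a ← 38.962384 − (+2.478e-01/-1.969e+00) = 39.088200
iter 3: u=1.347734  f(a)=+1.333e-03  f'(a)=-1.948e+00  a ← 39.088200 − (+1.333e-03/-1.948e+00) = 39.088884
iter 4: u=1.347711  f(a)=+3.903e-08  f'(a)=-1.948e+00  a ← 39.088884 − (+3.903e-08/-1.948e+00) = 39.088884
iter 5: u=1.347711  f(a)=-2.842e-14  f'(a)=-1.948e+00  a ← 39.088884 − (-2.842e-14/-1.948e+00) = 39.088884
converged: |Δa| < 1e-12 after 5 iterations
sag = a·(cosh(S/(2a)) − 1) = 39.088884·(cosh(1.347711) − 1) = 41.208255
T_max/T_min = cosh(S/(2a)) = 2.054219

a=39.089 sag=41.208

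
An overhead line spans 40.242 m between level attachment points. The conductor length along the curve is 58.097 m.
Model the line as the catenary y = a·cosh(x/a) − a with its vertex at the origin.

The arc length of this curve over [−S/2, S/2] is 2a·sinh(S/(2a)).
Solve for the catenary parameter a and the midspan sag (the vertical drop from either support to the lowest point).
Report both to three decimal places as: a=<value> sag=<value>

seed: a₀ = √(S³/(24(L−S))) = √(40.242³/(24·17.855)) = 12.332008
iter 1: u=1.631608  f(a)=+2.533e+00  f'(a)=-3.744e+00  a ← 12.332008 − (+2.533e+00/-3.744e+00) = 13.008620
iter 2: u=1.546744  f(a)=+2.234e-01  f'(a)=-3.110e+00  a ← 13.008620 − (+2.234e-01/-3.110e+00) = 13.080458
iter 3: u=1.538249  f(a)=+2.109e-03  f'(a)=-3.051e+00  a ← 13.080458 − (+2.109e-03/-3.051e+00) = 13.081149
iter 4: u=1.538168  f(a)=+1.919e-07  f'(a)=-3.051e+00  a ← 13.081149 − (+1.919e-07/-3.051e+00) = 13.081149
iter 5: u=1.538168  f(a)=-7.105e-15  f'(a)=-3.051e+00  a ← 13.081149 − (-7.105e-15/-3.051e+00) = 13.081149
converged: |Δa| < 1e-12 after 5 iterations
sag = a·(cosh(S/(2a)) − 1) = 13.081149·(cosh(1.538168) − 1) = 18.776845
T_max/T_min = cosh(S/(2a)) = 2.435413

a=13.081 sag=18.777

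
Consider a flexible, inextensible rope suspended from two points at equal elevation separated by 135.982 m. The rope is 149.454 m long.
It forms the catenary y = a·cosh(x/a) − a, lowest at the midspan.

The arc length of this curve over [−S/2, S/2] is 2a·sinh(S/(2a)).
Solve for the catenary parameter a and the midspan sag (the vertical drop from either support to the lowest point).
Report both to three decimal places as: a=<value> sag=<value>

seed: a₀ = √(S³/(24(L−S))) = √(135.982³/(24·13.472)) = 88.186169
iter 1: u=0.770994  f(a)=+4.061e-01  f'(a)=-3.241e-01  a ← 88.186169 − (+4.061e-01/-3.241e-01) = 89.439299
iter 2: u=0.760192  f(a)=+8.819e-03  f'(a)=-3.101e-01  a ← 89.439299 − (+8.819e-03/-3.101e-01) = 89.467732
iter 3: u=0.759950  f(a)=+4.363e-06  f'(a)=-3.098e-01  a ← 89.467732 − (+4.363e-06/-3.098e-01) = 89.467746
iter 4: u=0.759950  f(a)=+1.052e-12  f'(a)=-3.098e-01  a ← 89.467746 − (+1.052e-12/-3.098e-01) = 89.467746
converged: |Δa| < 1e-12 after 4 iterations
sag = a·(cosh(S/(2a)) − 1) = 89.467746·(cosh(0.759950) − 1) = 27.102414
T_max/T_min = cosh(S/(2a)) = 1.302929

a=89.468 sag=27.102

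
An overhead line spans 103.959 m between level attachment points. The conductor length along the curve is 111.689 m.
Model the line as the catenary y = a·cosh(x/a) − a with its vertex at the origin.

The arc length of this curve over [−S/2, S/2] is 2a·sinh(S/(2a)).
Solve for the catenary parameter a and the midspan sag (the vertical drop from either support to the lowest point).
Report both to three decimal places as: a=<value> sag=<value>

seed: a₀ = √(S³/(24(L−S))) = √(103.959³/(24·7.730)) = 77.821173
iter 1: u=0.667935  f(a)=+1.743e-01  f'(a)=-2.077e-01  a ← 77.821173 − (+1.743e-01/-2.077e-01) = 78.660382
iter 2: u=0.660809  f(a)=+2.859e-03  f'(a)=-2.009e-01  a ← 78.660382 − (+2.859e-03/-2.009e-01) = 78.674614
iter 3: u=0.660690  f(a)=+7.981e-07  f'(a)=-2.008e-01  a ← 78.674614 − (+7.981e-07/-2.008e-01) = 78.674618
iter 4: u=0.660690  f(a)=+2.842e-14  f'(a)=-2.008e-01  a ← 78.674618 − (+2.842e-14/-2.008e-01) = 78.674618
converged: |Δa| < 1e-12 after 4 iterations
sag = a·(cosh(S/(2a)) − 1) = 78.674618·(cosh(0.660690) − 1) = 17.804933
T_max/T_min = cosh(S/(2a)) = 1.226311

a=78.675 sag=17.805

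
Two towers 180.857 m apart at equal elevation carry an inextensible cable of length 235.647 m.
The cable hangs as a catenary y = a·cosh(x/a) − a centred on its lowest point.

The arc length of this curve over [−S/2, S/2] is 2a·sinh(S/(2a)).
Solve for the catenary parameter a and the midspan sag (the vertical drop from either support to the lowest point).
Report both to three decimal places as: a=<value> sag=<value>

seed: a₀ = √(S³/(24(L−S))) = √(180.857³/(24·54.790)) = 67.072843
iter 1: u=1.348213  f(a)=+5.201e+00  f'(a)=-1.951e+00  a ← 67.072843 − (+5.201e+00/-1.951e+00) = 69.738913
iter 2: u=1.296672  f(a)=+3.262e-01  f'(a)=-1.713e+00  a ← 69.738913 − (+3.262e-01/-1.713e+00) = 69.929316
iter 3: u=1.293141  f(a)=+1.473e-03  f'(a)=-1.698e+00  a ← 69.929316 − (+1.473e-03/-1.698e+00) = 69.930184
iter 4: u=1.293125  f(a)=+3.032e-08  f'(a)=-1.697e+00  a ← 69.930184 − (+3.032e-08/-1.697e+00) = 69.930184
iter 5: u=1.293125  f(a)=+2.842e-14  f'(a)=-1.697e+00  a ← 69.930184 − (+2.842e-14/-1.697e+00) = 69.930184
converged: |Δa| < 1e-12 after 5 iterations
sag = a·(cosh(S/(2a)) − 1) = 69.930184·(cosh(1.293125) − 1) = 67.082983
T_max/T_min = cosh(S/(2a)) = 1.959285

a=69.930 sag=67.083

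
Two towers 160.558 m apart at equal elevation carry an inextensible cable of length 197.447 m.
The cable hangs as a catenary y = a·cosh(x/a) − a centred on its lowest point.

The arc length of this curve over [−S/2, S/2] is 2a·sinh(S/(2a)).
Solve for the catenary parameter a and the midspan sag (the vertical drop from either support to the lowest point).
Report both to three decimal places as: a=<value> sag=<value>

a=70.616 sag=50.763

seed: a₀ = √(S³/(24(L−S))) = √(160.558³/(24·36.889)) = 68.374453
iter 1: u=1.174108  f(a)=+2.628e+00  f'(a)=-1.235e+00  a ← 68.374453 − (+2.628e+00/-1.235e+00) = 70.501648
iter 2: u=1.138683  f(a)=+1.276e-01  f'(a)=-1.118e+00  a ← 70.501648 − (+1.276e-01/-1.118e+00) = 70.615796
iter 3: u=1.136842  f(a)=+3.350e-04  f'(a)=-1.112e+00  a ← 70.615796 − (+3.350e-04/-1.112e+00) = 70.616097
iter 4: u=1.136837  f(a)=+2.321e-09  f'(a)=-1.112e+00  a ← 70.616097 − (+2.321e-09/-1.112e+00) = 70.616097
iter 5: u=1.136837  f(a)=-2.842e-14  f'(a)=-1.112e+00  a ← 70.616097 − (-2.842e-14/-1.112e+00) = 70.616097
converged: |Δa| < 1e-12 after 5 iterations
sag = a·(cosh(S/(2a)) − 1) = 70.616097·(cosh(1.136837) − 1) = 50.763319
T_max/T_min = cosh(S/(2a)) = 1.718863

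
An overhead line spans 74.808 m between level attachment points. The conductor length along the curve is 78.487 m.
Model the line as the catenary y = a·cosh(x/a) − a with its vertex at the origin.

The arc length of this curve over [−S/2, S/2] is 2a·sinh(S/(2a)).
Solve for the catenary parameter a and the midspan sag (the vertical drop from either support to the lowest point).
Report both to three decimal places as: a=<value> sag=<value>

seed: a₀ = √(S³/(24(L−S))) = √(74.808³/(24·3.679)) = 68.857548
iter 1: u=0.543208  f(a)=+5.466e-02  f'(a)=-1.100e-01  a ← 68.857548 − (+5.466e-02/-1.100e-01) = 69.354273
iter 2: u=0.539318  f(a)=+5.971e-04  f'(a)=-1.077e-01  a ← 69.354273 − (+5.971e-04/-1.077e-01) = 69.359820
iter 3: u=0.539275  f(a)=+7.301e-08  f'(a)=-1.076e-01  a ← 69.359820 − (+7.301e-08/-1.076e-01) = 69.359820
iter 4: u=0.539275  f(a)=+1.421e-14  f'(a)=-1.076e-01  a ← 69.359820 − (+1.421e-14/-1.076e-01) = 69.359820
converged: |Δa| < 1e-12 after 4 iterations
sag = a·(cosh(S/(2a)) − 1) = 69.359820·(cosh(0.539275) − 1) = 10.332318
T_max/T_min = cosh(S/(2a)) = 1.148967

a=69.360 sag=10.332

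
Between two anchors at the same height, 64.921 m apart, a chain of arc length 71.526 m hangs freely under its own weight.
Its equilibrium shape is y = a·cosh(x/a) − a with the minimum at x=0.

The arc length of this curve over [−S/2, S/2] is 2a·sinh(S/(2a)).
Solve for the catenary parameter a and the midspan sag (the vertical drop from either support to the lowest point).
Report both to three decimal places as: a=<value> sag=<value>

a=42.166 sag=13.124

seed: a₀ = √(S³/(24(L−S))) = √(64.921³/(24·6.605)) = 41.546627
iter 1: u=0.781303  f(a)=+2.046e-01  f'(a)=-3.378e-01  a ← 41.546627 − (+2.046e-01/-3.378e-01) = 42.152178
iter 2: u=0.770079  f(a)=+4.558e-03  f'(a)=-3.229e-01  a ← 42.152178 − (+4.558e-03/-3.229e-01) = 42.166294
iter 3: u=0.769821  f(a)=+2.377e-06  f'(a)=-3.226e-01  a ← 42.166294 − (+2.377e-06/-3.226e-01) = 42.166301
iter 4: u=0.769821  f(a)=+6.395e-13  f'(a)=-3.226e-01  a ← 42.166301 − (+6.395e-13/-3.226e-01) = 42.166301
converged: |Δa| < 1e-12 after 4 iterations
sag = a·(cosh(S/(2a)) − 1) = 42.166301·(cosh(0.769821) − 1) = 13.123744
T_max/T_min = cosh(S/(2a)) = 1.311238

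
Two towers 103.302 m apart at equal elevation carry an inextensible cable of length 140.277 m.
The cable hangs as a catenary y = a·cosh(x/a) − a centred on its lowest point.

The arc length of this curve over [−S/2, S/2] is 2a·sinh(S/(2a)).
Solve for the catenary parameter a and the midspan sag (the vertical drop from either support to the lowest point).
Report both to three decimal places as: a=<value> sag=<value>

seed: a₀ = √(S³/(24(L−S))) = √(103.302³/(24·36.975)) = 35.245476
iter 1: u=1.465465  f(a)=+4.180e+00  f'(a)=-2.585e+00  a ← 35.245476 − (+4.180e+00/-2.585e+00) = 36.862505
iter 2: u=1.401180  f(a)=+3.048e-01  f'(a)=-2.220e+00  a ← 36.862505 − (+3.048e-01/-2.220e+00) = 36.999809
iter 3: u=1.395980  f(a)=+1.904e-03  f'(a)=-2.193e+00  a ← 36.999809 − (+1.904e-03/-2.193e+00) = 37.000677
iter 4: u=1.395947  f(a)=+7.527e-08  f'(a)=-2.192e+00  a ← 37.000677 − (+7.527e-08/-2.192e+00) = 37.000677
iter 5: u=1.395947  f(a)=+0.000e+00  f'(a)=-2.192e+00  a ← 37.000677 − (+0.000e+00/-2.192e+00) = 37.000677
converged: |Δa| < 1e-12 after 5 iterations
sag = a·(cosh(S/(2a)) − 1) = 37.000677·(cosh(1.395947) − 1) = 42.299129
T_max/T_min = cosh(S/(2a)) = 2.143199

a=37.001 sag=42.299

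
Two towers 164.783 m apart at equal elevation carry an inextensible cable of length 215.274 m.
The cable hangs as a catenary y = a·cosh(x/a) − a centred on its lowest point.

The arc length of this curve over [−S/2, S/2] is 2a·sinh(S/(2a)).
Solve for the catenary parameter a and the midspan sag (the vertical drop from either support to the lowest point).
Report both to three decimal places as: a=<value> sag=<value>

seed: a₀ = √(S³/(24(L−S))) = √(164.783³/(24·50.491)) = 60.765350
iter 1: u=1.355896  f(a)=+4.850e+00  f'(a)=-1.988e+00  a ← 60.765350 − (+4.850e+00/-1.988e+00) = 63.204700
iter 2: u=1.303566  f(a)=+3.073e-01  f'(a)=-1.743e+00  a ← 63.204700 − (+3.073e-01/-1.743e+00) = 63.380975
iter 3: u=1.299941  f(a)=+1.419e-03  f'(a)=-1.727e+00  a ← 63.380975 − (+1.419e-03/-1.727e+00) = 63.381797
iter 4: u=1.299924  f(a)=+3.055e-08  f'(a)=-1.727e+00  a ← 63.381797 − (+3.055e-08/-1.727e+00) = 63.381797
iter 5: u=1.299924  f(a)=-2.842e-14  f'(a)=-1.727e+00  a ← 63.381797 − (-2.842e-14/-1.727e+00) = 63.381797
converged: |Δa| < 1e-12 after 5 iterations
sag = a·(cosh(S/(2a)) − 1) = 63.381797·(cosh(1.299924) − 1) = 61.530076
T_max/T_min = cosh(S/(2a)) = 1.970785

a=63.382 sag=61.530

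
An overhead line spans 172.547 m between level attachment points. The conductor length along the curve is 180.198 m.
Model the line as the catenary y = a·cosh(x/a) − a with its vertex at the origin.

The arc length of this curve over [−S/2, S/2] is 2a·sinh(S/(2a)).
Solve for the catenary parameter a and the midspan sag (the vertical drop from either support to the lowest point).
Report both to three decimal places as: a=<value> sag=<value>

a=168.363 sag=22.592

seed: a₀ = √(S³/(24(L−S))) = √(172.547³/(24·7.651)) = 167.261658
iter 1: u=0.515800  f(a)=+1.024e-01  f'(a)=-9.394e-02  a ← 167.261658 − (+1.024e-01/-9.394e-02) = 168.351943
iter 2: u=0.512459  f(a)=+1.010e-03  f'(a)=-9.210e-02  a ← 168.351943 − (+1.010e-03/-9.210e-02) = 168.362911
iter 3: u=0.512426  f(a)=+1.004e-07  f'(a)=-9.208e-02  a ← 168.362911 − (+1.004e-07/-9.208e-02) = 168.362912
iter 4: u=0.512426  f(a)=+0.000e+00  f'(a)=-9.208e-02  a ← 168.362912 − (+0.000e+00/-9.208e-02) = 168.362912
converged: |Δa| < 1e-12 after 4 iterations
sag = a·(cosh(S/(2a)) − 1) = 168.362912·(cosh(0.512426) − 1) = 22.592318
T_max/T_min = cosh(S/(2a)) = 1.134188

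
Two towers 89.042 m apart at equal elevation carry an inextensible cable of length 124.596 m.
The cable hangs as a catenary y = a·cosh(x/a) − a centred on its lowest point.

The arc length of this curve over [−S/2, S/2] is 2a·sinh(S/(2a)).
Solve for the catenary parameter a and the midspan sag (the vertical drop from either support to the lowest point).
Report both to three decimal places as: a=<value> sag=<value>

seed: a₀ = √(S³/(24(L−S))) = √(89.042³/(24·35.554)) = 28.763551
iter 1: u=1.547827  f(a)=+4.510e+00  f'(a)=-3.117e+00  a ← 28.763551 − (+4.510e+00/-3.117e+00) = 30.210314
iter 2: u=1.473702  f(a)=+3.626e-01  f'(a)=-2.635e+00  a ← 30.210314 − (+3.626e-01/-2.635e+00) = 30.347954
iter 3: u=1.467018  f(a)=+2.797e-03  f'(a)=-2.594e+00  a ← 30.347954 − (+2.797e-03/-2.594e+00) = 30.349032
iter 4: u=1.466966  f(a)=+1.692e-07  f'(a)=-2.594e+00  a ← 30.349032 − (+1.692e-07/-2.594e+00) = 30.349032
iter 5: u=1.466966  f(a)=+1.421e-14  f'(a)=-2.594e+00  a ← 30.349032 − (+1.421e-14/-2.594e+00) = 30.349032
converged: |Δa| < 1e-12 after 5 iterations
sag = a·(cosh(S/(2a)) − 1) = 30.349032·(cosh(1.466966) − 1) = 38.948187
T_max/T_min = cosh(S/(2a)) = 2.283342

a=30.349 sag=38.948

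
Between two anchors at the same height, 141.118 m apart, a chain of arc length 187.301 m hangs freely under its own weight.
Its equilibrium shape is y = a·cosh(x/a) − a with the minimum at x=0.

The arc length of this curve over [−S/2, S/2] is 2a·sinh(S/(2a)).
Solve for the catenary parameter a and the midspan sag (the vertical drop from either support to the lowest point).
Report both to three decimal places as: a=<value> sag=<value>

a=52.659 sag=54.781

seed: a₀ = √(S³/(24(L−S))) = √(141.118³/(24·46.183)) = 50.353183
iter 1: u=1.401282  f(a)=+4.752e+00  f'(a)=-2.221e+00  a ← 50.353183 − (+4.752e+00/-2.221e+00) = 52.493038
iter 2: u=1.344159  f(a)=+3.197e-01  f'(a)=-1.931e+00  a ← 52.493038 − (+3.197e-01/-1.931e+00) = 52.658600
iter 3: u=1.339933  f(a)=+1.678e-03  f'(a)=-1.911e+00  a ← 52.658600 − (+1.678e-03/-1.911e+00) = 52.659478
iter 4: u=1.339911  f(a)=+4.676e-08  f'(a)=-1.911e+00  a ← 52.659478 − (+4.676e-08/-1.911e+00) = 52.659478
iter 5: u=1.339911  f(a)=+0.000e+00  f'(a)=-1.911e+00  a ← 52.659478 − (+0.000e+00/-1.911e+00) = 52.659478
converged: |Δa| < 1e-12 after 5 iterations
sag = a·(cosh(S/(2a)) − 1) = 52.659478·(cosh(1.339911) − 1) = 54.780909
T_max/T_min = cosh(S/(2a)) = 2.040286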